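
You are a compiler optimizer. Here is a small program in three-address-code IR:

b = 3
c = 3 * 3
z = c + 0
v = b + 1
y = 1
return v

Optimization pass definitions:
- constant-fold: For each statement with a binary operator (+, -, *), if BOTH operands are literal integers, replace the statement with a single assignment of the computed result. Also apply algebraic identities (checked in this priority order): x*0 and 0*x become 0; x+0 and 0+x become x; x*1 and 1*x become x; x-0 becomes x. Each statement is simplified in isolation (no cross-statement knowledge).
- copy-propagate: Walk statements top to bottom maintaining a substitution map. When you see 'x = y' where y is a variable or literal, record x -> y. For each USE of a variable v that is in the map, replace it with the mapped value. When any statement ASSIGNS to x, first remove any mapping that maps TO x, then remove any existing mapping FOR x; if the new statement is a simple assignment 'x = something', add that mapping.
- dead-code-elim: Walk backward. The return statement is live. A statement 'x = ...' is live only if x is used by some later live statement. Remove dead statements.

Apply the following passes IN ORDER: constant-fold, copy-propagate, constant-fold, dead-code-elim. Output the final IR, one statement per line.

Initial IR:
  b = 3
  c = 3 * 3
  z = c + 0
  v = b + 1
  y = 1
  return v
After constant-fold (6 stmts):
  b = 3
  c = 9
  z = c
  v = b + 1
  y = 1
  return v
After copy-propagate (6 stmts):
  b = 3
  c = 9
  z = 9
  v = 3 + 1
  y = 1
  return v
After constant-fold (6 stmts):
  b = 3
  c = 9
  z = 9
  v = 4
  y = 1
  return v
After dead-code-elim (2 stmts):
  v = 4
  return v

Answer: v = 4
return v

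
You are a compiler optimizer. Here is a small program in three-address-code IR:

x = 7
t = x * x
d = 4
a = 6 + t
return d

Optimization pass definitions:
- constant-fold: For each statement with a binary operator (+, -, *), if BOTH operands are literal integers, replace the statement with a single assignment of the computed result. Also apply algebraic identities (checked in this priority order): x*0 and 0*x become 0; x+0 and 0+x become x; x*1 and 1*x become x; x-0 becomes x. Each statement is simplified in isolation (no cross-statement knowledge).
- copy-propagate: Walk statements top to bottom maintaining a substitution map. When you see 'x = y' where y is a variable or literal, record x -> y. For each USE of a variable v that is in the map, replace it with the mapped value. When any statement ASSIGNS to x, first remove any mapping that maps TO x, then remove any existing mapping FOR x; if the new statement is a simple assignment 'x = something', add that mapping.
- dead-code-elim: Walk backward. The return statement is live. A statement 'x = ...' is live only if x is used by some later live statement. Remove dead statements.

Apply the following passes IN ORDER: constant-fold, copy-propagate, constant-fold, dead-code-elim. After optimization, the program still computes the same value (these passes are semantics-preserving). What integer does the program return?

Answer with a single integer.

Answer: 4

Derivation:
Initial IR:
  x = 7
  t = x * x
  d = 4
  a = 6 + t
  return d
After constant-fold (5 stmts):
  x = 7
  t = x * x
  d = 4
  a = 6 + t
  return d
After copy-propagate (5 stmts):
  x = 7
  t = 7 * 7
  d = 4
  a = 6 + t
  return 4
After constant-fold (5 stmts):
  x = 7
  t = 49
  d = 4
  a = 6 + t
  return 4
After dead-code-elim (1 stmts):
  return 4
Evaluate:
  x = 7  =>  x = 7
  t = x * x  =>  t = 49
  d = 4  =>  d = 4
  a = 6 + t  =>  a = 55
  return d = 4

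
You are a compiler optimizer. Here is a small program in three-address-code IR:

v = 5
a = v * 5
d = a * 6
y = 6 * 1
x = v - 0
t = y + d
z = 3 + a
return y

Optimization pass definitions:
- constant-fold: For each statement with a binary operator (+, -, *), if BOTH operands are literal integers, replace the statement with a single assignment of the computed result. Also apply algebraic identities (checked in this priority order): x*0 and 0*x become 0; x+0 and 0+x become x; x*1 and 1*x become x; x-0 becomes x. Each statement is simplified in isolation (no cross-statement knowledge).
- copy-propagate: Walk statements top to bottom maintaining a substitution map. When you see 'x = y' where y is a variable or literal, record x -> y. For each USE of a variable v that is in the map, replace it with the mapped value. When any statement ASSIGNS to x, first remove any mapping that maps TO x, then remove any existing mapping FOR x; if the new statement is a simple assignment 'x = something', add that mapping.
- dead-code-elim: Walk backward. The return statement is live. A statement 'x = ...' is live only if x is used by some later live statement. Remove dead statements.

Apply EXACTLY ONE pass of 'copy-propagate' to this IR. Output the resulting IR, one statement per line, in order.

Answer: v = 5
a = 5 * 5
d = a * 6
y = 6 * 1
x = 5 - 0
t = y + d
z = 3 + a
return y

Derivation:
Applying copy-propagate statement-by-statement:
  [1] v = 5  (unchanged)
  [2] a = v * 5  -> a = 5 * 5
  [3] d = a * 6  (unchanged)
  [4] y = 6 * 1  (unchanged)
  [5] x = v - 0  -> x = 5 - 0
  [6] t = y + d  (unchanged)
  [7] z = 3 + a  (unchanged)
  [8] return y  (unchanged)
Result (8 stmts):
  v = 5
  a = 5 * 5
  d = a * 6
  y = 6 * 1
  x = 5 - 0
  t = y + d
  z = 3 + a
  return y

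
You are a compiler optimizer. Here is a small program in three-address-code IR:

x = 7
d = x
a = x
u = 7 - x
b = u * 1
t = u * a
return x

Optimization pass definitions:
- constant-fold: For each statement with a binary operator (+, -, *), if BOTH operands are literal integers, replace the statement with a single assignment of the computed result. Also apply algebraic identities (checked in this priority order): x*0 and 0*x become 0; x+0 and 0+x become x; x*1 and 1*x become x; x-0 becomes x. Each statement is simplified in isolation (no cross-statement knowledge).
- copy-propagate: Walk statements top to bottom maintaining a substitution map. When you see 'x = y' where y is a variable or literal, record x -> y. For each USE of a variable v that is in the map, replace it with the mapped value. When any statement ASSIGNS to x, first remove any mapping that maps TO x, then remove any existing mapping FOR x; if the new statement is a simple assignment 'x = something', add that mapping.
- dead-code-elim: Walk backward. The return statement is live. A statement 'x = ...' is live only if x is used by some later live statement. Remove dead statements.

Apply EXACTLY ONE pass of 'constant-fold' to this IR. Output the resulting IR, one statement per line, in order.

Answer: x = 7
d = x
a = x
u = 7 - x
b = u
t = u * a
return x

Derivation:
Applying constant-fold statement-by-statement:
  [1] x = 7  (unchanged)
  [2] d = x  (unchanged)
  [3] a = x  (unchanged)
  [4] u = 7 - x  (unchanged)
  [5] b = u * 1  -> b = u
  [6] t = u * a  (unchanged)
  [7] return x  (unchanged)
Result (7 stmts):
  x = 7
  d = x
  a = x
  u = 7 - x
  b = u
  t = u * a
  return x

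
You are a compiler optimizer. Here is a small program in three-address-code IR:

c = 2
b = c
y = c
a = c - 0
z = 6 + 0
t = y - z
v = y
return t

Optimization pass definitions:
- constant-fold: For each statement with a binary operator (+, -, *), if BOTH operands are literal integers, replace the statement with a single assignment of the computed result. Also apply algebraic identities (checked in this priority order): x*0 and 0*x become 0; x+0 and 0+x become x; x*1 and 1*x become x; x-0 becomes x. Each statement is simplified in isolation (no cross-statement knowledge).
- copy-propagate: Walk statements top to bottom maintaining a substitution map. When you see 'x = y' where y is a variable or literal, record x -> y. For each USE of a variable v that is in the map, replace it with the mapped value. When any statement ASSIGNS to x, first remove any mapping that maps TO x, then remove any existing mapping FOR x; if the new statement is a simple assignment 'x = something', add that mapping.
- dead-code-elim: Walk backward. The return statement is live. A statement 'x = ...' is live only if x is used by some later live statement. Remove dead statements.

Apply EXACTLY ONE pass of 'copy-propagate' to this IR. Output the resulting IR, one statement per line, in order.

Applying copy-propagate statement-by-statement:
  [1] c = 2  (unchanged)
  [2] b = c  -> b = 2
  [3] y = c  -> y = 2
  [4] a = c - 0  -> a = 2 - 0
  [5] z = 6 + 0  (unchanged)
  [6] t = y - z  -> t = 2 - z
  [7] v = y  -> v = 2
  [8] return t  (unchanged)
Result (8 stmts):
  c = 2
  b = 2
  y = 2
  a = 2 - 0
  z = 6 + 0
  t = 2 - z
  v = 2
  return t

Answer: c = 2
b = 2
y = 2
a = 2 - 0
z = 6 + 0
t = 2 - z
v = 2
return t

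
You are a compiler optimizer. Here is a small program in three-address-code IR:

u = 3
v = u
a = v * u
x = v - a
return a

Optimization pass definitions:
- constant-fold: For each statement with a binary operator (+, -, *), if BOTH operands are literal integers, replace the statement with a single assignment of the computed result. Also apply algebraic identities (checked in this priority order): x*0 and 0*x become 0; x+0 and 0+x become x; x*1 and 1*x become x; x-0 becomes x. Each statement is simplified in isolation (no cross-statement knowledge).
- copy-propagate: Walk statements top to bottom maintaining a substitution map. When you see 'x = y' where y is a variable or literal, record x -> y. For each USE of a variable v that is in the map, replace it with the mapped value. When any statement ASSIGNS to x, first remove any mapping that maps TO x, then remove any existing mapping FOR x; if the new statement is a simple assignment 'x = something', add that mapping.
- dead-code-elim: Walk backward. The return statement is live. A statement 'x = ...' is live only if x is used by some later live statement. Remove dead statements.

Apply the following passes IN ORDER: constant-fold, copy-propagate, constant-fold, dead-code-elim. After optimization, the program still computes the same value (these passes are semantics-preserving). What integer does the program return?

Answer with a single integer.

Initial IR:
  u = 3
  v = u
  a = v * u
  x = v - a
  return a
After constant-fold (5 stmts):
  u = 3
  v = u
  a = v * u
  x = v - a
  return a
After copy-propagate (5 stmts):
  u = 3
  v = 3
  a = 3 * 3
  x = 3 - a
  return a
After constant-fold (5 stmts):
  u = 3
  v = 3
  a = 9
  x = 3 - a
  return a
After dead-code-elim (2 stmts):
  a = 9
  return a
Evaluate:
  u = 3  =>  u = 3
  v = u  =>  v = 3
  a = v * u  =>  a = 9
  x = v - a  =>  x = -6
  return a = 9

Answer: 9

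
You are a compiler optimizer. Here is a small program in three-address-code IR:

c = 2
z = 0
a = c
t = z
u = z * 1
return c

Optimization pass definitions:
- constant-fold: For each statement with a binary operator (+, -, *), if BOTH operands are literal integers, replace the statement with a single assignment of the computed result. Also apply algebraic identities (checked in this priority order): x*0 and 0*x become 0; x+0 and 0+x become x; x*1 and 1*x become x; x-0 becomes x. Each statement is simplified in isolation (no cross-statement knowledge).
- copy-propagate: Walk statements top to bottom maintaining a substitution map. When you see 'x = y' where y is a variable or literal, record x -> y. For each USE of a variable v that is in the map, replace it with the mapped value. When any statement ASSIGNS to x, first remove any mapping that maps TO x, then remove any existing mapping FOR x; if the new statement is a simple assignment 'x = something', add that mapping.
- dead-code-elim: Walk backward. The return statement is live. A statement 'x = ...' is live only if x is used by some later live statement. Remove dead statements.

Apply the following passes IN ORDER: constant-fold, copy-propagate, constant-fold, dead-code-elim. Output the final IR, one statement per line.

Initial IR:
  c = 2
  z = 0
  a = c
  t = z
  u = z * 1
  return c
After constant-fold (6 stmts):
  c = 2
  z = 0
  a = c
  t = z
  u = z
  return c
After copy-propagate (6 stmts):
  c = 2
  z = 0
  a = 2
  t = 0
  u = 0
  return 2
After constant-fold (6 stmts):
  c = 2
  z = 0
  a = 2
  t = 0
  u = 0
  return 2
After dead-code-elim (1 stmts):
  return 2

Answer: return 2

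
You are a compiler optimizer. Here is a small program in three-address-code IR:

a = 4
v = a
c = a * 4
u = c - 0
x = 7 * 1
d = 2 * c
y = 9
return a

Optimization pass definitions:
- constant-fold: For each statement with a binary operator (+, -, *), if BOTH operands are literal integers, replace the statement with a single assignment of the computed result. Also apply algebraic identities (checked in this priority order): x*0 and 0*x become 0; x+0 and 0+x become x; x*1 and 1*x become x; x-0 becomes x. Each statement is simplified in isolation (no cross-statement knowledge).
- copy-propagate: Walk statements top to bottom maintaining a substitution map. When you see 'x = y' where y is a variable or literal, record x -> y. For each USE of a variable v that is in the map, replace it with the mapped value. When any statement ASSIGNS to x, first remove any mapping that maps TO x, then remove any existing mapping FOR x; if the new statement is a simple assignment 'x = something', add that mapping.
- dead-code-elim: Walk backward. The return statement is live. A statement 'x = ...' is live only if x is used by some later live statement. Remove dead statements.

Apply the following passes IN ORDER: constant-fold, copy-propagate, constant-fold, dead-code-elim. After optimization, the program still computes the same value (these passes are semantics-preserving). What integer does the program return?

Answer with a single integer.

Answer: 4

Derivation:
Initial IR:
  a = 4
  v = a
  c = a * 4
  u = c - 0
  x = 7 * 1
  d = 2 * c
  y = 9
  return a
After constant-fold (8 stmts):
  a = 4
  v = a
  c = a * 4
  u = c
  x = 7
  d = 2 * c
  y = 9
  return a
After copy-propagate (8 stmts):
  a = 4
  v = 4
  c = 4 * 4
  u = c
  x = 7
  d = 2 * c
  y = 9
  return 4
After constant-fold (8 stmts):
  a = 4
  v = 4
  c = 16
  u = c
  x = 7
  d = 2 * c
  y = 9
  return 4
After dead-code-elim (1 stmts):
  return 4
Evaluate:
  a = 4  =>  a = 4
  v = a  =>  v = 4
  c = a * 4  =>  c = 16
  u = c - 0  =>  u = 16
  x = 7 * 1  =>  x = 7
  d = 2 * c  =>  d = 32
  y = 9  =>  y = 9
  return a = 4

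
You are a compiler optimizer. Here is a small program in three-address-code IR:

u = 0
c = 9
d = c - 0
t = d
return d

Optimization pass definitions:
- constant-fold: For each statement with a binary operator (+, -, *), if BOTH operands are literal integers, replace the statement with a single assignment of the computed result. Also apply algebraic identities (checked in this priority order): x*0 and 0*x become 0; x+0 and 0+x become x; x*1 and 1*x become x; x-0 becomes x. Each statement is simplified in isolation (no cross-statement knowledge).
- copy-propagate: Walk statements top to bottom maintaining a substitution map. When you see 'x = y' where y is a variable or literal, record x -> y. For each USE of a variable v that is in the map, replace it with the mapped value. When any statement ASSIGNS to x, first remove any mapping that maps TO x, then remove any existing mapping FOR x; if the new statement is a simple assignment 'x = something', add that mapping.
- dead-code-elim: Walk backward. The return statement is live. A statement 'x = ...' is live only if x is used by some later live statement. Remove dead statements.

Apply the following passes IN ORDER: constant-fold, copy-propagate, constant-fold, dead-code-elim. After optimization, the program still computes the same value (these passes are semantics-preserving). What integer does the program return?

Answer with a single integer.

Answer: 9

Derivation:
Initial IR:
  u = 0
  c = 9
  d = c - 0
  t = d
  return d
After constant-fold (5 stmts):
  u = 0
  c = 9
  d = c
  t = d
  return d
After copy-propagate (5 stmts):
  u = 0
  c = 9
  d = 9
  t = 9
  return 9
After constant-fold (5 stmts):
  u = 0
  c = 9
  d = 9
  t = 9
  return 9
After dead-code-elim (1 stmts):
  return 9
Evaluate:
  u = 0  =>  u = 0
  c = 9  =>  c = 9
  d = c - 0  =>  d = 9
  t = d  =>  t = 9
  return d = 9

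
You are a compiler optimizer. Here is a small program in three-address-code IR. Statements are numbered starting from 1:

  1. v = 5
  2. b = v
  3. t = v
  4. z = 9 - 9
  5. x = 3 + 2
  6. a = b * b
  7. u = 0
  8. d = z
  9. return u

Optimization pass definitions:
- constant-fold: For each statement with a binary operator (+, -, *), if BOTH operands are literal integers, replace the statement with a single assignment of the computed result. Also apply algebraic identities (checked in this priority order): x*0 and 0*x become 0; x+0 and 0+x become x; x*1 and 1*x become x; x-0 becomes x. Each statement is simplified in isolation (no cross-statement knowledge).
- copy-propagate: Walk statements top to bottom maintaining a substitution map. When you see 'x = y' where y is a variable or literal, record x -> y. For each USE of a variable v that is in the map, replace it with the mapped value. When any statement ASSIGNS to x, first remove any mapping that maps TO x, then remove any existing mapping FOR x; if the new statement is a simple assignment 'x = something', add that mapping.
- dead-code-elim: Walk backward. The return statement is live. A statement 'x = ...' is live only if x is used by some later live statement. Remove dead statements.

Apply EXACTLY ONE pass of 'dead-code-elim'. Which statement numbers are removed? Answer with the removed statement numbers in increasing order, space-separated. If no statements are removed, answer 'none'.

Answer: 1 2 3 4 5 6 8

Derivation:
Backward liveness scan:
Stmt 1 'v = 5': DEAD (v not in live set [])
Stmt 2 'b = v': DEAD (b not in live set [])
Stmt 3 't = v': DEAD (t not in live set [])
Stmt 4 'z = 9 - 9': DEAD (z not in live set [])
Stmt 5 'x = 3 + 2': DEAD (x not in live set [])
Stmt 6 'a = b * b': DEAD (a not in live set [])
Stmt 7 'u = 0': KEEP (u is live); live-in = []
Stmt 8 'd = z': DEAD (d not in live set ['u'])
Stmt 9 'return u': KEEP (return); live-in = ['u']
Removed statement numbers: [1, 2, 3, 4, 5, 6, 8]
Surviving IR:
  u = 0
  return u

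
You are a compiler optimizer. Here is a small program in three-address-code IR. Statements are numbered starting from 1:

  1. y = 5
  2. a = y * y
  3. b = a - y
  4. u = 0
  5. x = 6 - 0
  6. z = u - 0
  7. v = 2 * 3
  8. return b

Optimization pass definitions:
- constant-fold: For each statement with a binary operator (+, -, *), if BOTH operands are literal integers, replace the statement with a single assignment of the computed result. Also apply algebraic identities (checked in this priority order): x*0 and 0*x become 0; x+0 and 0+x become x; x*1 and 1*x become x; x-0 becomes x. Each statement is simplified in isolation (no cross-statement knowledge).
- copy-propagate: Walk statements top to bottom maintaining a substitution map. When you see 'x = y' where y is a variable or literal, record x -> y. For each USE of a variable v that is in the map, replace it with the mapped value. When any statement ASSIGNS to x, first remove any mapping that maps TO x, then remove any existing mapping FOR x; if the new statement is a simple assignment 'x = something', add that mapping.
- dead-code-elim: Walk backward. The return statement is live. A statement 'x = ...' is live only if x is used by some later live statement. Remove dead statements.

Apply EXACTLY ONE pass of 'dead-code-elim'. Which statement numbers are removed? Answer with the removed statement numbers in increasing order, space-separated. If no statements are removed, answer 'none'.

Answer: 4 5 6 7

Derivation:
Backward liveness scan:
Stmt 1 'y = 5': KEEP (y is live); live-in = []
Stmt 2 'a = y * y': KEEP (a is live); live-in = ['y']
Stmt 3 'b = a - y': KEEP (b is live); live-in = ['a', 'y']
Stmt 4 'u = 0': DEAD (u not in live set ['b'])
Stmt 5 'x = 6 - 0': DEAD (x not in live set ['b'])
Stmt 6 'z = u - 0': DEAD (z not in live set ['b'])
Stmt 7 'v = 2 * 3': DEAD (v not in live set ['b'])
Stmt 8 'return b': KEEP (return); live-in = ['b']
Removed statement numbers: [4, 5, 6, 7]
Surviving IR:
  y = 5
  a = y * y
  b = a - y
  return b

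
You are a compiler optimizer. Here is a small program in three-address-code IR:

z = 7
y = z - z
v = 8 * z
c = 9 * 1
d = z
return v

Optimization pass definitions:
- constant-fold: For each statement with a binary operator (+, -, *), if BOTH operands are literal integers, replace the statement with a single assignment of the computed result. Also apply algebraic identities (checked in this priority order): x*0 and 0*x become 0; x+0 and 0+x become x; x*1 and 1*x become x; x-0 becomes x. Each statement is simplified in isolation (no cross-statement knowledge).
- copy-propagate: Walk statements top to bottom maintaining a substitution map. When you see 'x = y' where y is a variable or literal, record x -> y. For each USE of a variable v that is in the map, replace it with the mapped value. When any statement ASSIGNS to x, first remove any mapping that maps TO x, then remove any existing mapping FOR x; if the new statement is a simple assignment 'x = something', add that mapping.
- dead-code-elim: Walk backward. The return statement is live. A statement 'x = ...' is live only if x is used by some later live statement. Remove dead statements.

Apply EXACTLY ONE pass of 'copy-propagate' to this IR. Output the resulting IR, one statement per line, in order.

Applying copy-propagate statement-by-statement:
  [1] z = 7  (unchanged)
  [2] y = z - z  -> y = 7 - 7
  [3] v = 8 * z  -> v = 8 * 7
  [4] c = 9 * 1  (unchanged)
  [5] d = z  -> d = 7
  [6] return v  (unchanged)
Result (6 stmts):
  z = 7
  y = 7 - 7
  v = 8 * 7
  c = 9 * 1
  d = 7
  return v

Answer: z = 7
y = 7 - 7
v = 8 * 7
c = 9 * 1
d = 7
return v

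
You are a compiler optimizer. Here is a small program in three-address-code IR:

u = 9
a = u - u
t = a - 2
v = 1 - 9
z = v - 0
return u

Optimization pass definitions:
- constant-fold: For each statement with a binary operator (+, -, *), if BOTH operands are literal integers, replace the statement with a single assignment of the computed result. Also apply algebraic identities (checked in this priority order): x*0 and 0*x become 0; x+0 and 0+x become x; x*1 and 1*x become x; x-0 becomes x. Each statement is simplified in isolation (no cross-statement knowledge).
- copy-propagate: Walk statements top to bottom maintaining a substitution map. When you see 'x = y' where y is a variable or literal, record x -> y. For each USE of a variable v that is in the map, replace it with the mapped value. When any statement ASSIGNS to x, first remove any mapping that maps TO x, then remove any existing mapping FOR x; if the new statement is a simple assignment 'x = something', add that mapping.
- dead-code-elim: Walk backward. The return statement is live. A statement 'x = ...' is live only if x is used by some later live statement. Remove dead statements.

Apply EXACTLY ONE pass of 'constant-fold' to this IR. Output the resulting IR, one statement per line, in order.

Applying constant-fold statement-by-statement:
  [1] u = 9  (unchanged)
  [2] a = u - u  (unchanged)
  [3] t = a - 2  (unchanged)
  [4] v = 1 - 9  -> v = -8
  [5] z = v - 0  -> z = v
  [6] return u  (unchanged)
Result (6 stmts):
  u = 9
  a = u - u
  t = a - 2
  v = -8
  z = v
  return u

Answer: u = 9
a = u - u
t = a - 2
v = -8
z = v
return u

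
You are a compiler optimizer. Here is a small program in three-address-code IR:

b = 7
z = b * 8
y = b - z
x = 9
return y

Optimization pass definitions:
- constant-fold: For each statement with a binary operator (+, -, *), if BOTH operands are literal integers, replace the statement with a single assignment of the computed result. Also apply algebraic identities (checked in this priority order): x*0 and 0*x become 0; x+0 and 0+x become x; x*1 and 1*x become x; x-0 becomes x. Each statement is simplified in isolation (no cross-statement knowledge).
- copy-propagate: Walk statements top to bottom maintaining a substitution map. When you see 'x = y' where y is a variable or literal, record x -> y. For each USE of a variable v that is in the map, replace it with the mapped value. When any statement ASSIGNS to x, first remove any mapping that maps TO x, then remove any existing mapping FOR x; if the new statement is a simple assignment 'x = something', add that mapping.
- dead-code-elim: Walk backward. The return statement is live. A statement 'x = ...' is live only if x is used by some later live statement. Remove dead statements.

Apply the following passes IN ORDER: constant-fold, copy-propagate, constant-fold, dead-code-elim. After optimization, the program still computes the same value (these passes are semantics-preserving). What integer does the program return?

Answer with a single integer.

Answer: -49

Derivation:
Initial IR:
  b = 7
  z = b * 8
  y = b - z
  x = 9
  return y
After constant-fold (5 stmts):
  b = 7
  z = b * 8
  y = b - z
  x = 9
  return y
After copy-propagate (5 stmts):
  b = 7
  z = 7 * 8
  y = 7 - z
  x = 9
  return y
After constant-fold (5 stmts):
  b = 7
  z = 56
  y = 7 - z
  x = 9
  return y
After dead-code-elim (3 stmts):
  z = 56
  y = 7 - z
  return y
Evaluate:
  b = 7  =>  b = 7
  z = b * 8  =>  z = 56
  y = b - z  =>  y = -49
  x = 9  =>  x = 9
  return y = -49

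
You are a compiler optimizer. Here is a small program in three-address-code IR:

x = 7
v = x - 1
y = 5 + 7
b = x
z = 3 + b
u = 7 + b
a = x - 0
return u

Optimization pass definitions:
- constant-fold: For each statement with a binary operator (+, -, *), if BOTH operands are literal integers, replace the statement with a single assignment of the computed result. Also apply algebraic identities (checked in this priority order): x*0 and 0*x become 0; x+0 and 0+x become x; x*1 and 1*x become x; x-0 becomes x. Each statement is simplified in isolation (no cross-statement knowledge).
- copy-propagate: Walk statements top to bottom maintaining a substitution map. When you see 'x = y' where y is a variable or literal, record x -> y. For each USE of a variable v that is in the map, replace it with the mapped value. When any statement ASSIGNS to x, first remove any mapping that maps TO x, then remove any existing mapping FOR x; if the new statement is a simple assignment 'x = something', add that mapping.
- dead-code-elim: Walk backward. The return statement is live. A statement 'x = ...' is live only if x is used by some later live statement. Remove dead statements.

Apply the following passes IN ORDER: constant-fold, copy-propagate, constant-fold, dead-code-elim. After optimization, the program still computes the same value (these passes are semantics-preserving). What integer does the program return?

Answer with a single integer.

Initial IR:
  x = 7
  v = x - 1
  y = 5 + 7
  b = x
  z = 3 + b
  u = 7 + b
  a = x - 0
  return u
After constant-fold (8 stmts):
  x = 7
  v = x - 1
  y = 12
  b = x
  z = 3 + b
  u = 7 + b
  a = x
  return u
After copy-propagate (8 stmts):
  x = 7
  v = 7 - 1
  y = 12
  b = 7
  z = 3 + 7
  u = 7 + 7
  a = 7
  return u
After constant-fold (8 stmts):
  x = 7
  v = 6
  y = 12
  b = 7
  z = 10
  u = 14
  a = 7
  return u
After dead-code-elim (2 stmts):
  u = 14
  return u
Evaluate:
  x = 7  =>  x = 7
  v = x - 1  =>  v = 6
  y = 5 + 7  =>  y = 12
  b = x  =>  b = 7
  z = 3 + b  =>  z = 10
  u = 7 + b  =>  u = 14
  a = x - 0  =>  a = 7
  return u = 14

Answer: 14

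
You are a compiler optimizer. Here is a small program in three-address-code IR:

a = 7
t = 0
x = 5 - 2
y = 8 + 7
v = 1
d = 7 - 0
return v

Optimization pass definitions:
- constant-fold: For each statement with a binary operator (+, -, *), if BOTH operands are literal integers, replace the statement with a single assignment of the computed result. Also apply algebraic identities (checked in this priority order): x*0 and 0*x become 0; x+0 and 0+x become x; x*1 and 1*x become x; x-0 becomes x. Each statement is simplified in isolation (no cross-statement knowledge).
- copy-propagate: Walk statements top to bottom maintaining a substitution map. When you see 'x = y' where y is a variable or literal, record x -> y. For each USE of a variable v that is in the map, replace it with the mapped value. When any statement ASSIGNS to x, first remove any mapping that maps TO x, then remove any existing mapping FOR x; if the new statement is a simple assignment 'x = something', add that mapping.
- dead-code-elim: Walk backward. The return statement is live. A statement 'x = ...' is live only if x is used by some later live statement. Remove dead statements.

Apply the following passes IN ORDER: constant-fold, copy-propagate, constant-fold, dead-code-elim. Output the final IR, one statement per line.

Answer: return 1

Derivation:
Initial IR:
  a = 7
  t = 0
  x = 5 - 2
  y = 8 + 7
  v = 1
  d = 7 - 0
  return v
After constant-fold (7 stmts):
  a = 7
  t = 0
  x = 3
  y = 15
  v = 1
  d = 7
  return v
After copy-propagate (7 stmts):
  a = 7
  t = 0
  x = 3
  y = 15
  v = 1
  d = 7
  return 1
After constant-fold (7 stmts):
  a = 7
  t = 0
  x = 3
  y = 15
  v = 1
  d = 7
  return 1
After dead-code-elim (1 stmts):
  return 1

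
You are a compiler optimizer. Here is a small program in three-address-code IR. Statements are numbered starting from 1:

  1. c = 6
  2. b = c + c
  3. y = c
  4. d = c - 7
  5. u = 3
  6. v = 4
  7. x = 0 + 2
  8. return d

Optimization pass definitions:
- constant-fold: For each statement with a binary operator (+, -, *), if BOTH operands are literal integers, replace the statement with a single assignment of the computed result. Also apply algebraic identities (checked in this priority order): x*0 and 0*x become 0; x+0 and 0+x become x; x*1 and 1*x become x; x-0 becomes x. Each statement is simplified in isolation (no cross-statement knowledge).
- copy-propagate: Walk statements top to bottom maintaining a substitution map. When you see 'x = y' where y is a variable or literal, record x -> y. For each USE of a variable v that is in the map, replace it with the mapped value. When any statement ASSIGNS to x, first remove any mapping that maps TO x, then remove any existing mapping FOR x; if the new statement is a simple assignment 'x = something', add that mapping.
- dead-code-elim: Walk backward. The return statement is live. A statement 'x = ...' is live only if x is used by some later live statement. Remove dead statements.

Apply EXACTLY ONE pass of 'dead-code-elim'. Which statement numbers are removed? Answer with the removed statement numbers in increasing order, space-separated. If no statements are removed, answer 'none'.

Answer: 2 3 5 6 7

Derivation:
Backward liveness scan:
Stmt 1 'c = 6': KEEP (c is live); live-in = []
Stmt 2 'b = c + c': DEAD (b not in live set ['c'])
Stmt 3 'y = c': DEAD (y not in live set ['c'])
Stmt 4 'd = c - 7': KEEP (d is live); live-in = ['c']
Stmt 5 'u = 3': DEAD (u not in live set ['d'])
Stmt 6 'v = 4': DEAD (v not in live set ['d'])
Stmt 7 'x = 0 + 2': DEAD (x not in live set ['d'])
Stmt 8 'return d': KEEP (return); live-in = ['d']
Removed statement numbers: [2, 3, 5, 6, 7]
Surviving IR:
  c = 6
  d = c - 7
  return d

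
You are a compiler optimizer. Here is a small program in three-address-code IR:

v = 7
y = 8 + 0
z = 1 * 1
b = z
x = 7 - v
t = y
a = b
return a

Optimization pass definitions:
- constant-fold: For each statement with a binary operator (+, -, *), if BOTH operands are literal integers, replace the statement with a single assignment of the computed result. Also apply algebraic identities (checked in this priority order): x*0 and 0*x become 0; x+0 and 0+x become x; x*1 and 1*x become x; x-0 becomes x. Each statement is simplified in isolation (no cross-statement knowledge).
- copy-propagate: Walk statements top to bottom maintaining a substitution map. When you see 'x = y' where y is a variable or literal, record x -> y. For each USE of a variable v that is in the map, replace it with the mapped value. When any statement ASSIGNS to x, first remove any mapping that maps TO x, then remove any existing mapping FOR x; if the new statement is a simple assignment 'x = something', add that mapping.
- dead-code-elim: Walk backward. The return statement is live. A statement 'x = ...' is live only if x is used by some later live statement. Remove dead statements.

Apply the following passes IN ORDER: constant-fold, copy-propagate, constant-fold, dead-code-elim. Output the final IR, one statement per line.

Initial IR:
  v = 7
  y = 8 + 0
  z = 1 * 1
  b = z
  x = 7 - v
  t = y
  a = b
  return a
After constant-fold (8 stmts):
  v = 7
  y = 8
  z = 1
  b = z
  x = 7 - v
  t = y
  a = b
  return a
After copy-propagate (8 stmts):
  v = 7
  y = 8
  z = 1
  b = 1
  x = 7 - 7
  t = 8
  a = 1
  return 1
After constant-fold (8 stmts):
  v = 7
  y = 8
  z = 1
  b = 1
  x = 0
  t = 8
  a = 1
  return 1
After dead-code-elim (1 stmts):
  return 1

Answer: return 1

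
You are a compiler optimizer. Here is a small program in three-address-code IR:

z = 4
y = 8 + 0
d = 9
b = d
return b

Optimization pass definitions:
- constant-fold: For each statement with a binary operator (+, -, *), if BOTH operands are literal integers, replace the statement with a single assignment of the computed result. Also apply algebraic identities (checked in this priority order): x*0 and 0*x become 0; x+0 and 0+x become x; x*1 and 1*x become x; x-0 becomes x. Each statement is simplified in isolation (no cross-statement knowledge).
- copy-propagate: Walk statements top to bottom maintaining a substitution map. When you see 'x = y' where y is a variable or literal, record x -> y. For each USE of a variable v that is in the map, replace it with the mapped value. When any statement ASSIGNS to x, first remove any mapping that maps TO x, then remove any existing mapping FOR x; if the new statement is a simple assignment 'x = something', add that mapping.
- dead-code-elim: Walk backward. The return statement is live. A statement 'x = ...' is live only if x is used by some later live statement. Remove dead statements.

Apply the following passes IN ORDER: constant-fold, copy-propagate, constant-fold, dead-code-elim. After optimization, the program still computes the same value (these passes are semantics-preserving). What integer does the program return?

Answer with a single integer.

Initial IR:
  z = 4
  y = 8 + 0
  d = 9
  b = d
  return b
After constant-fold (5 stmts):
  z = 4
  y = 8
  d = 9
  b = d
  return b
After copy-propagate (5 stmts):
  z = 4
  y = 8
  d = 9
  b = 9
  return 9
After constant-fold (5 stmts):
  z = 4
  y = 8
  d = 9
  b = 9
  return 9
After dead-code-elim (1 stmts):
  return 9
Evaluate:
  z = 4  =>  z = 4
  y = 8 + 0  =>  y = 8
  d = 9  =>  d = 9
  b = d  =>  b = 9
  return b = 9

Answer: 9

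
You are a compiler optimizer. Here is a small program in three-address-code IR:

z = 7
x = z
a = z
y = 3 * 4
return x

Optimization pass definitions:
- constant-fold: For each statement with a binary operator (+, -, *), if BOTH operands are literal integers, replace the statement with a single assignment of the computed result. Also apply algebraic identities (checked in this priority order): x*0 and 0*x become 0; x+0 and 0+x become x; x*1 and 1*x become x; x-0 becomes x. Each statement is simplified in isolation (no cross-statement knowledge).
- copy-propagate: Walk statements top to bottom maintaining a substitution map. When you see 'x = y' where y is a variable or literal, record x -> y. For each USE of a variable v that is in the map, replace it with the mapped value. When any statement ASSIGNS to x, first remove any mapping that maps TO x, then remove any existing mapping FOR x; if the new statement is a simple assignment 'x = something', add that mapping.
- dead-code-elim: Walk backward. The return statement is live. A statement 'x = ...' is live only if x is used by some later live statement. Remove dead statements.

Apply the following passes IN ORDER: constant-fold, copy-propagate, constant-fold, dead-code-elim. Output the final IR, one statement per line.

Answer: return 7

Derivation:
Initial IR:
  z = 7
  x = z
  a = z
  y = 3 * 4
  return x
After constant-fold (5 stmts):
  z = 7
  x = z
  a = z
  y = 12
  return x
After copy-propagate (5 stmts):
  z = 7
  x = 7
  a = 7
  y = 12
  return 7
After constant-fold (5 stmts):
  z = 7
  x = 7
  a = 7
  y = 12
  return 7
After dead-code-elim (1 stmts):
  return 7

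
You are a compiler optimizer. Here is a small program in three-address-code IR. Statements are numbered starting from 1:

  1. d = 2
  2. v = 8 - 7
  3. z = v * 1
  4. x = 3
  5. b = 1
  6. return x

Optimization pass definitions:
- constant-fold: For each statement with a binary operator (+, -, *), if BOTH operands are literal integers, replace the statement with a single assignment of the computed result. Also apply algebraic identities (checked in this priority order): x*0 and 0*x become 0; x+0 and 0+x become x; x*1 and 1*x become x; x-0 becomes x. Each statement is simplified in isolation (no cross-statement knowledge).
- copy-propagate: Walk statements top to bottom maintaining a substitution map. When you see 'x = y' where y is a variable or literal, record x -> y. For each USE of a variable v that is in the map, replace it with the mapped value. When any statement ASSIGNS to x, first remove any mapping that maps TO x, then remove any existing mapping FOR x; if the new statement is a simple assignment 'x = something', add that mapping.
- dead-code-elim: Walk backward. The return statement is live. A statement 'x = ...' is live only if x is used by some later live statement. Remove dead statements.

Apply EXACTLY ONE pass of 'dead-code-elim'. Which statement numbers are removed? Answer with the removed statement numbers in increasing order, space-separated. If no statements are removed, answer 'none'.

Answer: 1 2 3 5

Derivation:
Backward liveness scan:
Stmt 1 'd = 2': DEAD (d not in live set [])
Stmt 2 'v = 8 - 7': DEAD (v not in live set [])
Stmt 3 'z = v * 1': DEAD (z not in live set [])
Stmt 4 'x = 3': KEEP (x is live); live-in = []
Stmt 5 'b = 1': DEAD (b not in live set ['x'])
Stmt 6 'return x': KEEP (return); live-in = ['x']
Removed statement numbers: [1, 2, 3, 5]
Surviving IR:
  x = 3
  return x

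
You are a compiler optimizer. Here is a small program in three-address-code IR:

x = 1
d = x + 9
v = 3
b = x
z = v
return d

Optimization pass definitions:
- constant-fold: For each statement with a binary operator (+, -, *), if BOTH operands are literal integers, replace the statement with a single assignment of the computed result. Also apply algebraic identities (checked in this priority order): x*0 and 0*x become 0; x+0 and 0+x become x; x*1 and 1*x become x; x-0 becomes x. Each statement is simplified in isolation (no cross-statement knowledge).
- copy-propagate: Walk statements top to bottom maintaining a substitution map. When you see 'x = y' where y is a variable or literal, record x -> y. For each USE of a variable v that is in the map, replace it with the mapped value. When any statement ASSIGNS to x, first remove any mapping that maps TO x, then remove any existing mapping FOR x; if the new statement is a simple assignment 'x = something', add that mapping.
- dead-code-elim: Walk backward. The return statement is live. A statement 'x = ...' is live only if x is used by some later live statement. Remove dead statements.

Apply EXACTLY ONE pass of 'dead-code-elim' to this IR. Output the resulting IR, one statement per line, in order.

Applying dead-code-elim statement-by-statement:
  [6] return d  -> KEEP (return); live=['d']
  [5] z = v  -> DEAD (z not live)
  [4] b = x  -> DEAD (b not live)
  [3] v = 3  -> DEAD (v not live)
  [2] d = x + 9  -> KEEP; live=['x']
  [1] x = 1  -> KEEP; live=[]
Result (3 stmts):
  x = 1
  d = x + 9
  return d

Answer: x = 1
d = x + 9
return d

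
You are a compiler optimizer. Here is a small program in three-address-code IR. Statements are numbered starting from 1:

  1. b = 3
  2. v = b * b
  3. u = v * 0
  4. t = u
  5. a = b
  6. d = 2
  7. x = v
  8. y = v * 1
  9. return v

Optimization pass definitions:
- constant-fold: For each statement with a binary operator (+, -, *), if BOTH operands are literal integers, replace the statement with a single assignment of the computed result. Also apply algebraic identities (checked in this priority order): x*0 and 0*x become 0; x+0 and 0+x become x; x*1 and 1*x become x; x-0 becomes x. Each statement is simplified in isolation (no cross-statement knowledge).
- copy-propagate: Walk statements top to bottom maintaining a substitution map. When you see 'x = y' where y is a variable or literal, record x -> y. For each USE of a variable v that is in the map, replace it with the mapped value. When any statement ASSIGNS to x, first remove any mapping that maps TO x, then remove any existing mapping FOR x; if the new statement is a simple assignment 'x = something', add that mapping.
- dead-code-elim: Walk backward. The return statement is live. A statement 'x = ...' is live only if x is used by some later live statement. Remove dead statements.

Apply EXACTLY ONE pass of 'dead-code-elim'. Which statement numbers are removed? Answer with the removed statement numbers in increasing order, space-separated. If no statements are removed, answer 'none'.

Backward liveness scan:
Stmt 1 'b = 3': KEEP (b is live); live-in = []
Stmt 2 'v = b * b': KEEP (v is live); live-in = ['b']
Stmt 3 'u = v * 0': DEAD (u not in live set ['v'])
Stmt 4 't = u': DEAD (t not in live set ['v'])
Stmt 5 'a = b': DEAD (a not in live set ['v'])
Stmt 6 'd = 2': DEAD (d not in live set ['v'])
Stmt 7 'x = v': DEAD (x not in live set ['v'])
Stmt 8 'y = v * 1': DEAD (y not in live set ['v'])
Stmt 9 'return v': KEEP (return); live-in = ['v']
Removed statement numbers: [3, 4, 5, 6, 7, 8]
Surviving IR:
  b = 3
  v = b * b
  return v

Answer: 3 4 5 6 7 8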